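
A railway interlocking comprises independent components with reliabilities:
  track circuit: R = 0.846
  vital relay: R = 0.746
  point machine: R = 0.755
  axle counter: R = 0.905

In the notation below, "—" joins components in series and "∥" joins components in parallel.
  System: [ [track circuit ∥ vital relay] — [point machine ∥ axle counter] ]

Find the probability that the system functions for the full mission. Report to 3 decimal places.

0.939

Parallel (track circuit and vital relay): 1 − (1 − 0.84600)(1 − 0.74600) = 0.96088
Parallel (point machine and axle counter): 1 − (1 − 0.75500)(1 − 0.90500) = 0.97673
Series ([0.96088] and [0.97673]): 0.96088 × 0.97673 = 0.939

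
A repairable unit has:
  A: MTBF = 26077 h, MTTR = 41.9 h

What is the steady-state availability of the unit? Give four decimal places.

0.9984

A(A) = MTBF/(MTBF+MTTR) = 26077/(26077+41.9) = 0.9984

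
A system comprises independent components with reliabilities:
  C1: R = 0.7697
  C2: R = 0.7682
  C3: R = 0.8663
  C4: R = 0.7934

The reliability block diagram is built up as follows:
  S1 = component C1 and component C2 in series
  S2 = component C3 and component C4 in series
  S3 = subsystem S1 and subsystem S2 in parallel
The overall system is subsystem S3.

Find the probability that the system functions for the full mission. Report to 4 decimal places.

Series (C1 and C2): 0.769700 × 0.768200 = 0.591284
Series (C3 and C4): 0.866300 × 0.793400 = 0.687322
Parallel ([0.591284] and [0.687322]): 1 − (1 − 0.591284)(1 − 0.687322) = 0.8722

0.8722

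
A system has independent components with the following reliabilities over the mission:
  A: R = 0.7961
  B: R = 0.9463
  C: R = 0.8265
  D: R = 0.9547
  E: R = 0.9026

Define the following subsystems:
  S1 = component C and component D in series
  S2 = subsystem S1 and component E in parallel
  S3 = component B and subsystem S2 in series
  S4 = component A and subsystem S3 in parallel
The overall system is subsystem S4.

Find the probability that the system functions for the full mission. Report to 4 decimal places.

0.9851

Series (C and D): 0.826500 × 0.954700 = 0.789060
Parallel ([0.789060] and E): 1 − (1 − 0.789060)(1 − 0.902600) = 0.979454
Series (B and [0.979454]): 0.946300 × 0.979454 = 0.926857
Parallel (A and [0.926857]): 1 − (1 − 0.796100)(1 − 0.926857) = 0.9851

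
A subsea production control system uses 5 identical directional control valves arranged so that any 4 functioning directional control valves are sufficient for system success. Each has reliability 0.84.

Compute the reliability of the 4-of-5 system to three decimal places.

0.817

R = Σ_{i=4}^{5} C(5,i) p^i (1−p)^{5−i} with p = 0.84
C(5,4)·0.84^4·0.16^1 = 0.39830
C(5,5)·0.84^5·0.16^0 = 0.41821
Sum = 0.817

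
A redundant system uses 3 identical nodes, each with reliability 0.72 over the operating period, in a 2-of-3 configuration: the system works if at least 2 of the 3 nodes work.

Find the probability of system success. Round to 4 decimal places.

R = Σ_{i=2}^{3} C(3,i) p^i (1−p)^{3−i} with p = 0.72
C(3,2)·0.72^2·0.28^1 = 0.435456
C(3,3)·0.72^3·0.28^0 = 0.373248
Sum = 0.8087

0.8087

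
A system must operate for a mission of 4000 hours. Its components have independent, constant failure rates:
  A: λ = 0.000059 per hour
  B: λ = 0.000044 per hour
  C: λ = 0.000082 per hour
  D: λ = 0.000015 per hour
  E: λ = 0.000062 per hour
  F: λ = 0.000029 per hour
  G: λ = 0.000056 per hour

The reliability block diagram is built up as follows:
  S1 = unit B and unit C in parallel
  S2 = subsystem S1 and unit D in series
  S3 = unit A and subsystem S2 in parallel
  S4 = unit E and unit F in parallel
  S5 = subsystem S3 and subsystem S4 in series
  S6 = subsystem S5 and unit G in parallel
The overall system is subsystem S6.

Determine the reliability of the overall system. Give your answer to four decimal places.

0.9910

R(A) = exp(−0.000059 × 4000) = 0.789781
R(B) = exp(−0.000044 × 4000) = 0.838618
R(C) = exp(−0.000082 × 4000) = 0.720363
R(D) = exp(−0.000015 × 4000) = 0.941765
R(E) = exp(−0.000062 × 4000) = 0.780360
R(F) = exp(−0.000029 × 4000) = 0.890475
R(G) = exp(−0.000056 × 4000) = 0.799315
Parallel (B and C): 1 − (1 − 0.838618)(1 − 0.720363) = 0.954872
Series ([0.954872] and D): 0.954872 × 0.941765 = 0.899265
Parallel (A and [0.899265]): 1 − (1 − 0.789781)(1 − 0.899265) = 0.978824
Parallel (E and F): 1 − (1 − 0.780360)(1 − 0.890475) = 0.975944
Series ([0.978824] and [0.975944]): 0.978824 × 0.975944 = 0.955277
Parallel ([0.955277] and G): 1 − (1 − 0.955277)(1 − 0.799315) = 0.9910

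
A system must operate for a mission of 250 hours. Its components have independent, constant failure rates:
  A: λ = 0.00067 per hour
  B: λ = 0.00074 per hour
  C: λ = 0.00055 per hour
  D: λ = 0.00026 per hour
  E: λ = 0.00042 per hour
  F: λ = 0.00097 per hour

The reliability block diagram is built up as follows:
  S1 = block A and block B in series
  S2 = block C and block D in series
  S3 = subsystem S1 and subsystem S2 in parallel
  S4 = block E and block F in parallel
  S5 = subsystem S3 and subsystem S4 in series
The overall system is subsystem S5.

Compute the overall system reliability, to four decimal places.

0.9252

R(A) = exp(−0.00067 × 250) = 0.845777
R(B) = exp(−0.00074 × 250) = 0.831104
R(C) = exp(−0.00055 × 250) = 0.871534
R(D) = exp(−0.00026 × 250) = 0.937067
R(E) = exp(−0.00042 × 250) = 0.900325
R(F) = exp(−0.00097 × 250) = 0.784664
Series (A and B): 0.845777 × 0.831104 = 0.702929
Series (C and D): 0.871534 × 0.937067 = 0.816686
Parallel ([0.702929] and [0.816686]): 1 − (1 − 0.702929)(1 − 0.816686) = 0.945543
Parallel (E and F): 1 − (1 − 0.900325)(1 − 0.784664) = 0.978536
Series ([0.945543] and [0.978536]): 0.945543 × 0.978536 = 0.9252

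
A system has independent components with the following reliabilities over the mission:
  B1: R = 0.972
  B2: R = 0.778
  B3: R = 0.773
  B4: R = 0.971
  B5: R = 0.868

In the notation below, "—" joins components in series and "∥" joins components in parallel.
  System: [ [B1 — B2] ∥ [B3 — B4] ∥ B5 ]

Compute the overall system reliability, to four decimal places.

Series (B1 and B2): 0.972000 × 0.778000 = 0.756216
Series (B3 and B4): 0.773000 × 0.971000 = 0.750583
Parallel ([0.756216], [0.750583], and B5): 1 − (1 − 0.756216)(1 − 0.750583)(1 − 0.868000) = 0.9920

0.9920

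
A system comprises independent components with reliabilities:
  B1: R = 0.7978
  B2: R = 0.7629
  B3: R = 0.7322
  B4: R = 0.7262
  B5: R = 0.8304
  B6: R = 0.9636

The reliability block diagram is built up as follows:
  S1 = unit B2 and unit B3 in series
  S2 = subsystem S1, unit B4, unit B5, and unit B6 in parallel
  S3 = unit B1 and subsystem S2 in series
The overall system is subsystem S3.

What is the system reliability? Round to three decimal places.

Series (B2 and B3): 0.76290 × 0.73220 = 0.55860
Parallel ([0.55860], B4, B5, and B6): 1 − (1 − 0.55860)(1 − 0.72620)(1 − 0.83040)(1 − 0.96360) = 0.99925
Series (B1 and [0.99925]): 0.79780 × 0.99925 = 0.797

0.797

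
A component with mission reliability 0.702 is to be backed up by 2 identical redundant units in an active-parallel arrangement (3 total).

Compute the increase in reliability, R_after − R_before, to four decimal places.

0.2715

R_before = 0.702
R_after = 1 − (1 − 0.702)^3 = 0.9735
ΔR = 0.9735 − 0.702 = 0.2715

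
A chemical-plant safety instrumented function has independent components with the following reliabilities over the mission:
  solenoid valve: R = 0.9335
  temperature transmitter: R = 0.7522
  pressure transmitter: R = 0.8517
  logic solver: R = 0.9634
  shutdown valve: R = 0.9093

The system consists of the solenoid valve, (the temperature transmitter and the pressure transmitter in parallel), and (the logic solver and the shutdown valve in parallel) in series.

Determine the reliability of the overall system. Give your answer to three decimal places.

Parallel (temperature transmitter and pressure transmitter): 1 − (1 − 0.75220)(1 − 0.85170) = 0.96325
Parallel (logic solver and shutdown valve): 1 − (1 − 0.96340)(1 − 0.90930) = 0.99668
Series (solenoid valve, [0.96325], and [0.99668]): 0.93350 × 0.96325 × 0.99668 = 0.896

0.896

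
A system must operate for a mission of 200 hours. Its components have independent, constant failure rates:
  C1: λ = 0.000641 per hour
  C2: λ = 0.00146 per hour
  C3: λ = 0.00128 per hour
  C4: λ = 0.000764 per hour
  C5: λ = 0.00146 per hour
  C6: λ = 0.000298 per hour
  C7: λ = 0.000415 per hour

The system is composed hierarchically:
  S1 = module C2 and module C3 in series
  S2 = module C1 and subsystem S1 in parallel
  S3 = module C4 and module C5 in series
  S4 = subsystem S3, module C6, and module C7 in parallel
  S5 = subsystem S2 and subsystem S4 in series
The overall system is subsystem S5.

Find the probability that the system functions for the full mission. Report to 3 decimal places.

R(C1) = exp(−0.000641 × 200) = 0.87968
R(C2) = exp(−0.00146 × 200) = 0.74677
R(C3) = exp(−0.00128 × 200) = 0.77414
R(C4) = exp(−0.000764 × 200) = 0.85830
R(C5) = exp(−0.00146 × 200) = 0.74677
R(C6) = exp(−0.000298 × 200) = 0.94214
R(C7) = exp(−0.000415 × 200) = 0.92035
Series (C2 and C3): 0.74677 × 0.77414 = 0.57810
Parallel (C1 and [0.57810]): 1 − (1 − 0.87968)(1 − 0.57810) = 0.94924
Series (C4 and C5): 0.85830 × 0.74677 = 0.64095
Parallel ([0.64095], C6, and C7): 1 − (1 − 0.64095)(1 − 0.94214)(1 − 0.92035) = 0.99835
Series ([0.94924] and [0.99835]): 0.94924 × 0.99835 = 0.948

0.948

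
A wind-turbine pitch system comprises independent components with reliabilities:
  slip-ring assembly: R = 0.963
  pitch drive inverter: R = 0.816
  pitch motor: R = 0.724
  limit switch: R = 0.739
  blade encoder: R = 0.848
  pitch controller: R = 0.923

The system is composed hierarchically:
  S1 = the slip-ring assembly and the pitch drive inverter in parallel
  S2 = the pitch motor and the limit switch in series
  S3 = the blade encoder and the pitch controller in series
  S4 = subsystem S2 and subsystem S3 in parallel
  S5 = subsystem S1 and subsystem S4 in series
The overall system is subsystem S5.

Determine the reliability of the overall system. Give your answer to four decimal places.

Parallel (slip-ring assembly and pitch drive inverter): 1 − (1 − 0.963000)(1 − 0.816000) = 0.993192
Series (pitch motor and limit switch): 0.724000 × 0.739000 = 0.535036
Series (blade encoder and pitch controller): 0.848000 × 0.923000 = 0.782704
Parallel ([0.535036] and [0.782704]): 1 − (1 − 0.535036)(1 − 0.782704) = 0.898965
Series ([0.993192] and [0.898965]): 0.993192 × 0.898965 = 0.8928

0.8928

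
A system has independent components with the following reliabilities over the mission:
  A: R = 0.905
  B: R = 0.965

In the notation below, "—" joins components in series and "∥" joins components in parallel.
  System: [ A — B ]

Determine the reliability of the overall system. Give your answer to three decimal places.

0.873

Series (A and B): 0.90500 × 0.96500 = 0.873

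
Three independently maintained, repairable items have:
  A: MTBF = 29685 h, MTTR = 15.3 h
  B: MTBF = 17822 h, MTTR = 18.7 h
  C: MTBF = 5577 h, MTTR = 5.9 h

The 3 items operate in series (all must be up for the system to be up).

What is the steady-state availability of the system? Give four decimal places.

A(A) = MTBF/(MTBF+MTTR) = 29685/(29685+15.3) = 0.999485
A(B) = MTBF/(MTBF+MTTR) = 17822/(17822+18.7) = 0.998952
A(C) = MTBF/(MTBF+MTTR) = 5577/(5577+5.9) = 0.998943
Series availability: 0.999485 × 0.998952 × 0.998943 = 0.9974

0.9974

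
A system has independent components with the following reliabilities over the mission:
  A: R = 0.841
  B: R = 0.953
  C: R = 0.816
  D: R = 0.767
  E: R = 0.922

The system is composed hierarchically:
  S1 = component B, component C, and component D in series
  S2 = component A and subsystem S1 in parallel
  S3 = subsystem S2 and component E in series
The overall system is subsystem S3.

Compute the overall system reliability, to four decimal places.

Series (B, C, and D): 0.953000 × 0.816000 × 0.767000 = 0.596456
Parallel (A and [0.596456]): 1 − (1 − 0.841000)(1 − 0.596456) = 0.935837
Series ([0.935837] and E): 0.935837 × 0.922000 = 0.8628

0.8628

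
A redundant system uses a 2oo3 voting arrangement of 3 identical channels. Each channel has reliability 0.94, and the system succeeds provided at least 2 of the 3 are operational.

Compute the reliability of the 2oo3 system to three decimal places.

0.990

R = Σ_{i=2}^{3} C(3,i) p^i (1−p)^{3−i} with p = 0.94
C(3,2)·0.94^2·0.06^1 = 0.15905
C(3,3)·0.94^3·0.06^0 = 0.83058
Sum = 0.990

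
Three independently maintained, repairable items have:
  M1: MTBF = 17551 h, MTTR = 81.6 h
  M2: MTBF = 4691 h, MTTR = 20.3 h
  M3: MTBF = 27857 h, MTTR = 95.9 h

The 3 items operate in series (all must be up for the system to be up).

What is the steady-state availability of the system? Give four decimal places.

0.9877

A(M1) = MTBF/(MTBF+MTTR) = 17551/(17551+81.6) = 0.995372
A(M2) = MTBF/(MTBF+MTTR) = 4691/(4691+20.3) = 0.995691
A(M3) = MTBF/(MTBF+MTTR) = 27857/(27857+95.9) = 0.996569
Series availability: 0.995372 × 0.995691 × 0.996569 = 0.9877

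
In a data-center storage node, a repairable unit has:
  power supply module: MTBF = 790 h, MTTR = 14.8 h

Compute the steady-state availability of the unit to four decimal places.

0.9816

A(power supply module) = MTBF/(MTBF+MTTR) = 790/(790+14.8) = 0.9816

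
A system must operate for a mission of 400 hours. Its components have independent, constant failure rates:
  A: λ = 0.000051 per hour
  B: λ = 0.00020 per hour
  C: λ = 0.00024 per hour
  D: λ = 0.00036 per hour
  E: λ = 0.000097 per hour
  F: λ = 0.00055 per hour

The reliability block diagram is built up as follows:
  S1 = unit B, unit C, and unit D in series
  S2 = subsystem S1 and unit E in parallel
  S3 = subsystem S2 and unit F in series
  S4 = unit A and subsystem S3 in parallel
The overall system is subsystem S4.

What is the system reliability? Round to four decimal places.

R(A) = exp(−0.000051 × 400) = 0.979807
R(B) = exp(−0.00020 × 400) = 0.923116
R(C) = exp(−0.00024 × 400) = 0.908464
R(D) = exp(−0.00036 × 400) = 0.865888
R(E) = exp(−0.000097 × 400) = 0.961943
R(F) = exp(−0.00055 × 400) = 0.802519
Series (B, C, and D): 0.923116 × 0.908464 × 0.865888 = 0.726149
Parallel ([0.726149] and E): 1 − (1 − 0.726149)(1 − 0.961943) = 0.989578
Series ([0.989578] and F): 0.989578 × 0.802519 = 0.794155
Parallel (A and [0.794155]): 1 − (1 − 0.979807)(1 − 0.794155) = 0.9958

0.9958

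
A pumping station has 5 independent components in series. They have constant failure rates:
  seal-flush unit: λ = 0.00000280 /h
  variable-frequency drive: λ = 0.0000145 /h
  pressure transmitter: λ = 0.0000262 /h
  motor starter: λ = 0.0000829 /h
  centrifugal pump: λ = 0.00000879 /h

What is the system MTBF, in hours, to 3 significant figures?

Series of exponential components: λ_sys = Σ λ_i
λ_sys = 0.00000280 + 0.0000145 + 0.0000262 + 0.0000829 + 0.00000879 = 1.3519e-04 /h
MTBF = 1 / λ_sys = 7400 h

7400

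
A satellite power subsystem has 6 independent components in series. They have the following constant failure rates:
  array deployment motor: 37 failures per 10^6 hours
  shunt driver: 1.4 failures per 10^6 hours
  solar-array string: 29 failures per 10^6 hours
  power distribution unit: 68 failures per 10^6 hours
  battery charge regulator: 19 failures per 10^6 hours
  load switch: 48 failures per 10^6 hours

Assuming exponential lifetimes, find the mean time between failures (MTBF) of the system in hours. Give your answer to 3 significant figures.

Series of exponential components: λ_sys = Σ λ_i
λ_sys = 0.000037 + 0.0000014 + 0.000029 + 0.000068 + 0.000019 + 0.000048 = 2.0240e-04 /h
MTBF = 1 / λ_sys = 4940 h

4940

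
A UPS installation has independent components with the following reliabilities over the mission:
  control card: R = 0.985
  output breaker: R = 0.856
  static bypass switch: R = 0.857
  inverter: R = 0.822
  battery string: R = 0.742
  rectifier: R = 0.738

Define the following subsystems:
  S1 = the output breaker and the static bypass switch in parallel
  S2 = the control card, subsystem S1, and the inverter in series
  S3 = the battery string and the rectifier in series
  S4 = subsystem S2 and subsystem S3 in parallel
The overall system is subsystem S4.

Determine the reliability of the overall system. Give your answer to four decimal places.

0.9064

Parallel (output breaker and static bypass switch): 1 − (1 − 0.856000)(1 − 0.857000) = 0.979408
Series (control card, [0.979408], and inverter): 0.985000 × 0.979408 × 0.822000 = 0.792997
Series (battery string and rectifier): 0.742000 × 0.738000 = 0.547596
Parallel ([0.792997] and [0.547596]): 1 − (1 − 0.792997)(1 − 0.547596) = 0.9064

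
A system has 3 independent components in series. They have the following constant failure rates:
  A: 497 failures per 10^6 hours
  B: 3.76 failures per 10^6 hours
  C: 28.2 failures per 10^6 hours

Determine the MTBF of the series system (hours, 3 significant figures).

Series of exponential components: λ_sys = Σ λ_i
λ_sys = 0.000497 + 0.00000376 + 0.0000282 = 5.2896e-04 /h
MTBF = 1 / λ_sys = 1890 h

1890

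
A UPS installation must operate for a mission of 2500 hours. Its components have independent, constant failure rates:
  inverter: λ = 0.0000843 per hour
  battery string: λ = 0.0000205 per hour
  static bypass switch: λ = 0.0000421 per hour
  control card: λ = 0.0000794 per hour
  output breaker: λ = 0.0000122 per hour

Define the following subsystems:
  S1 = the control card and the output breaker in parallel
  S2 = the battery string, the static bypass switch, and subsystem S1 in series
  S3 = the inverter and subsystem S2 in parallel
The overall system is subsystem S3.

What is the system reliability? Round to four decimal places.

R(inverter) = exp(−0.0000843 × 2500) = 0.809977
R(battery string) = exp(−0.0000205 × 2500) = 0.950041
R(static bypass switch) = exp(−0.0000421 × 2500) = 0.900099
R(control card) = exp(−0.0000794 × 2500) = 0.819960
R(output breaker) = exp(−0.0000122 × 2500) = 0.969960
Parallel (control card and output breaker): 1 − (1 − 0.819960)(1 − 0.969960) = 0.994592
Series (battery string, static bypass switch, and [0.994592]): 0.950041 × 0.900099 × 0.994592 = 0.850506
Parallel (inverter and [0.850506]): 1 − (1 − 0.809977)(1 − 0.850506) = 0.9716

0.9716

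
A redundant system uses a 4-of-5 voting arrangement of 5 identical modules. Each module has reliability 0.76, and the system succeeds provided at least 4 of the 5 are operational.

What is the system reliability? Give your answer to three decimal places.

R = Σ_{i=4}^{5} C(5,i) p^i (1−p)^{5−i} with p = 0.76
C(5,4)·0.76^4·0.24^1 = 0.40035
C(5,5)·0.76^5·0.24^0 = 0.25355
Sum = 0.654

0.654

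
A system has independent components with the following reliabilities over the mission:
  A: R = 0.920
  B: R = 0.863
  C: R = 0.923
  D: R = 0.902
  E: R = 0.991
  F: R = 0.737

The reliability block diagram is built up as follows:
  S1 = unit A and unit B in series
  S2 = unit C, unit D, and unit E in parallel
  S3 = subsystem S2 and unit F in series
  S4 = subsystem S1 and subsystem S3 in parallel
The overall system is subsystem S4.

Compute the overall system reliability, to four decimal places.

Series (A and B): 0.920000 × 0.863000 = 0.793960
Parallel (C, D, and E): 1 − (1 − 0.923000)(1 − 0.902000)(1 − 0.991000) = 0.999932
Series ([0.999932] and F): 0.999932 × 0.737000 = 0.736950
Parallel ([0.793960] and [0.736950]): 1 − (1 − 0.793960)(1 − 0.736950) = 0.9458

0.9458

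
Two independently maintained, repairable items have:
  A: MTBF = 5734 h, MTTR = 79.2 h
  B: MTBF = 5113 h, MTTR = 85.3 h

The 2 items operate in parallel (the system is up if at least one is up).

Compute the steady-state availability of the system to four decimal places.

0.9998

A(A) = MTBF/(MTBF+MTTR) = 5734/(5734+79.2) = 0.986376
A(B) = MTBF/(MTBF+MTTR) = 5113/(5113+85.3) = 0.983591
Parallel availability: 1 − (1 − 0.986376)(1 − 0.983591) = 0.9998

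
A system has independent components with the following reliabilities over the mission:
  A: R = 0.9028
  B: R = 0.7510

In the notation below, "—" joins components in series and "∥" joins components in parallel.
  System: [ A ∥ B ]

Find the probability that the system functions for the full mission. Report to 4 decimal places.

0.9758

Parallel (A and B): 1 − (1 − 0.902800)(1 − 0.751000) = 0.9758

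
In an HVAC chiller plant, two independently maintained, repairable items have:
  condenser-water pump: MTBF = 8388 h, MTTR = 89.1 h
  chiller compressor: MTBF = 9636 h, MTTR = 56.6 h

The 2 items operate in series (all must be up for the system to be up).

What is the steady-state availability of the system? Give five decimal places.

A(condenser-water pump) = MTBF/(MTBF+MTTR) = 8388/(8388+89.1) = 0.989489
A(chiller compressor) = MTBF/(MTBF+MTTR) = 9636/(9636+56.6) = 0.994160
Series availability: 0.989489 × 0.994160 = 0.98371

0.98371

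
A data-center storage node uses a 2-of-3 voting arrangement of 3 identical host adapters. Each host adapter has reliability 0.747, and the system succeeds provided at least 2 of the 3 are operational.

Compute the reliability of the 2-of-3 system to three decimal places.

R = Σ_{i=2}^{3} C(3,i) p^i (1−p)^{3−i} with p = 0.747
C(3,2)·0.747^2·0.253^1 = 0.42353
C(3,3)·0.747^3·0.253^0 = 0.41683
Sum = 0.840

0.840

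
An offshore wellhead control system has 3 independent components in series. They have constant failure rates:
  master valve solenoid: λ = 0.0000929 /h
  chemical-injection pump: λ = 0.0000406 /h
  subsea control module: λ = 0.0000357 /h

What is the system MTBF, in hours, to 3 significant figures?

5910

Series of exponential components: λ_sys = Σ λ_i
λ_sys = 0.0000929 + 0.0000406 + 0.0000357 = 1.6920e-04 /h
MTBF = 1 / λ_sys = 5910 h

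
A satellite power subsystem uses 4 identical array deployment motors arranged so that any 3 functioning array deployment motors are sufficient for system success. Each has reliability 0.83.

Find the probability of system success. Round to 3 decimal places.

R = Σ_{i=3}^{4} C(4,i) p^i (1−p)^{4−i} with p = 0.83
C(4,3)·0.83^3·0.17^1 = 0.38882
C(4,4)·0.83^4·0.17^0 = 0.47458
Sum = 0.863

0.863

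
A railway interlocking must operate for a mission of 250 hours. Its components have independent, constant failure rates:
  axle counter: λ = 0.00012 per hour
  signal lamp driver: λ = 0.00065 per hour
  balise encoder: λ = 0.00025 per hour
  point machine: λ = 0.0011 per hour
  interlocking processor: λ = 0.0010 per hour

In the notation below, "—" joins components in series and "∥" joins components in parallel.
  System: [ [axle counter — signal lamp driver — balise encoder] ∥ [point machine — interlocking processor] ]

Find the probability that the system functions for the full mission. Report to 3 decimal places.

R(axle counter) = exp(−0.00012 × 250) = 0.97045
R(signal lamp driver) = exp(−0.00065 × 250) = 0.85002
R(balise encoder) = exp(−0.00025 × 250) = 0.93941
R(point machine) = exp(−0.0011 × 250) = 0.75957
R(interlocking processor) = exp(−0.0010 × 250) = 0.77880
Series (axle counter, signal lamp driver, and balise encoder): 0.97045 × 0.85002 × 0.93941 = 0.77492
Series (point machine and interlocking processor): 0.75957 × 0.77880 = 0.59155
Parallel ([0.77492] and [0.59155]): 1 − (1 − 0.77492)(1 − 0.59155) = 0.908

0.908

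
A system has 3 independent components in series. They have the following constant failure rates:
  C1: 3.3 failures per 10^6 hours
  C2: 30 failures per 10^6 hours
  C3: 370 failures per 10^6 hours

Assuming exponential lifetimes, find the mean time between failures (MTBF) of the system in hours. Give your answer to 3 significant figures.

Series of exponential components: λ_sys = Σ λ_i
λ_sys = 0.0000033 + 0.000030 + 0.00037 = 4.0330e-04 /h
MTBF = 1 / λ_sys = 2480 h

2480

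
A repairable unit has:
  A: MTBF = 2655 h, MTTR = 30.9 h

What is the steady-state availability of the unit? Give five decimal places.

0.98850

A(A) = MTBF/(MTBF+MTTR) = 2655/(2655+30.9) = 0.98850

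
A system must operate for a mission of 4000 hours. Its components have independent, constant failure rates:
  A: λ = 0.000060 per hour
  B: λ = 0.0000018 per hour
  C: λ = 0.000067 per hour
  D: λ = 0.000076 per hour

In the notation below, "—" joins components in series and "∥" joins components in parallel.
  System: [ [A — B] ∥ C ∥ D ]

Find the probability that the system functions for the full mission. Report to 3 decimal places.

0.987

R(A) = exp(−0.000060 × 4000) = 0.78663
R(B) = exp(−0.0000018 × 4000) = 0.99283
R(C) = exp(−0.000067 × 4000) = 0.76491
R(D) = exp(−0.000076 × 4000) = 0.73786
Series (A and B): 0.78663 × 0.99283 = 0.78099
Parallel ([0.78099], C, and D): 1 − (1 − 0.78099)(1 − 0.76491)(1 − 0.73786) = 0.987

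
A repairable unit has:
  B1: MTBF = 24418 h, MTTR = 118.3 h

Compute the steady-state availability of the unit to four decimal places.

0.9952

A(B1) = MTBF/(MTBF+MTTR) = 24418/(24418+118.3) = 0.9952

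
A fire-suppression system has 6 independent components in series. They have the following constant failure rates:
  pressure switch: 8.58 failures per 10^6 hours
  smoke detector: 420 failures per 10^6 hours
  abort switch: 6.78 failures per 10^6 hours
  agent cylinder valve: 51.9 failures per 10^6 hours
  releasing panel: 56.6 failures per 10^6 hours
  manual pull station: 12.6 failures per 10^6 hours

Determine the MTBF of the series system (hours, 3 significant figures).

1800

Series of exponential components: λ_sys = Σ λ_i
λ_sys = 0.00000858 + 0.000420 + 0.00000678 + 0.0000519 + 0.0000566 + 0.0000126 = 5.5646e-04 /h
MTBF = 1 / λ_sys = 1800 h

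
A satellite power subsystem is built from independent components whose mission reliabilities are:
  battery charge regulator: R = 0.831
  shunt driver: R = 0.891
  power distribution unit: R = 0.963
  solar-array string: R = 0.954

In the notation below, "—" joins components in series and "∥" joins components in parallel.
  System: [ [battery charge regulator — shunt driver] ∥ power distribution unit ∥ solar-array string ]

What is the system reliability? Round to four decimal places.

0.9996

Series (battery charge regulator and shunt driver): 0.831000 × 0.891000 = 0.740421
Parallel ([0.740421], power distribution unit, and solar-array string): 1 − (1 − 0.740421)(1 − 0.963000)(1 − 0.954000) = 0.9996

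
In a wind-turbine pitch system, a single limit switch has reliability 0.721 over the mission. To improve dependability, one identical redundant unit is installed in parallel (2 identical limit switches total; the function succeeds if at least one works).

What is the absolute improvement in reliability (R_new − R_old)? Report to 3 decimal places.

R_before = 0.721
R_after = 1 − (1 − 0.721)^2 = 0.922
ΔR = 0.922 − 0.721 = 0.201

0.201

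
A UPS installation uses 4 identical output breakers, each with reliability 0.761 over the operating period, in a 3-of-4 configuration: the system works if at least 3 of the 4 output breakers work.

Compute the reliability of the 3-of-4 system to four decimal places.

0.7567

R = Σ_{i=3}^{4} C(4,i) p^i (1−p)^{4−i} with p = 0.761
C(4,3)·0.761^3·0.239^1 = 0.421320
C(4,4)·0.761^4·0.239^0 = 0.335381
Sum = 0.7567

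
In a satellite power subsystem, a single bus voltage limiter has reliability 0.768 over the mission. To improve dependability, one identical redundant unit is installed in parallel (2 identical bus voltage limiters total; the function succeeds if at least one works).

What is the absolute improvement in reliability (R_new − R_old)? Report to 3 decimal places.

R_before = 0.768
R_after = 1 − (1 − 0.768)^2 = 0.946
ΔR = 0.946 − 0.768 = 0.178

0.178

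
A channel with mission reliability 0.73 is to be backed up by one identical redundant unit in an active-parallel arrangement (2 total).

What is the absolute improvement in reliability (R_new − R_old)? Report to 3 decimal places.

R_before = 0.73
R_after = 1 − (1 − 0.73)^2 = 0.927
ΔR = 0.927 − 0.73 = 0.197

0.197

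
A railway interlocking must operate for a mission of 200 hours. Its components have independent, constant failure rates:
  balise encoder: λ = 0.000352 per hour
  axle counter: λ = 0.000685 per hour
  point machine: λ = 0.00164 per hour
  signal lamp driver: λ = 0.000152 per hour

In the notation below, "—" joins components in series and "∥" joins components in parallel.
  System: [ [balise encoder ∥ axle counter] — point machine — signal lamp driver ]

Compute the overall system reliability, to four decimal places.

0.6927

R(balise encoder) = exp(−0.000352 × 200) = 0.932021
R(axle counter) = exp(−0.000685 × 200) = 0.871970
R(point machine) = exp(−0.00164 × 200) = 0.720363
R(signal lamp driver) = exp(−0.000152 × 200) = 0.970057
Parallel (balise encoder and axle counter): 1 − (1 − 0.932021)(1 − 0.871970) = 0.991297
Series ([0.991297], point machine, and signal lamp driver): 0.991297 × 0.720363 × 0.970057 = 0.6927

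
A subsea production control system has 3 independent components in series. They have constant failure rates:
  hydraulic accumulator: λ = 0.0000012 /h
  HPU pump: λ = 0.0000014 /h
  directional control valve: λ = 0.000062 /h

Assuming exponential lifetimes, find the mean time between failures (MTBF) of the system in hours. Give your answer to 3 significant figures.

15500

Series of exponential components: λ_sys = Σ λ_i
λ_sys = 0.0000012 + 0.0000014 + 0.000062 = 6.4600e-05 /h
MTBF = 1 / λ_sys = 15500 h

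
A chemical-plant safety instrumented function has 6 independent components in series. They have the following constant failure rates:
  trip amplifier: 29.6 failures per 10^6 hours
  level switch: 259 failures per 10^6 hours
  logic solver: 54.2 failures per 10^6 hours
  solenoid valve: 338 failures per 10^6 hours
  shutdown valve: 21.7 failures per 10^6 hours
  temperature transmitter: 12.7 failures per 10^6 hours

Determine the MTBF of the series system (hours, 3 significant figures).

Series of exponential components: λ_sys = Σ λ_i
λ_sys = 0.0000296 + 0.000259 + 0.0000542 + 0.000338 + 0.0000217 + 0.0000127 = 7.1520e-04 /h
MTBF = 1 / λ_sys = 1400 h

1400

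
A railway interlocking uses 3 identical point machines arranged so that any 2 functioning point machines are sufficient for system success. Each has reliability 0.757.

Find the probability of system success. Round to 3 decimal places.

R = Σ_{i=2}^{3} C(3,i) p^i (1−p)^{3−i} with p = 0.757
C(3,2)·0.757^2·0.243^1 = 0.41775
C(3,3)·0.757^3·0.243^0 = 0.43380
Sum = 0.852

0.852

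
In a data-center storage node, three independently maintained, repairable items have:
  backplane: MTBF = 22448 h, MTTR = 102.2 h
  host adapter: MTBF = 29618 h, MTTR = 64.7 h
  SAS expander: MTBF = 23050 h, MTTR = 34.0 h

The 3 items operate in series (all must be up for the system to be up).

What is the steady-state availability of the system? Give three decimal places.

A(backplane) = MTBF/(MTBF+MTTR) = 22448/(22448+102.2) = 0.995468
A(host adapter) = MTBF/(MTBF+MTTR) = 29618/(29618+64.7) = 0.997820
A(SAS expander) = MTBF/(MTBF+MTTR) = 23050/(23050+34.0) = 0.998527
Series availability: 0.995468 × 0.997820 × 0.998527 = 0.992

0.992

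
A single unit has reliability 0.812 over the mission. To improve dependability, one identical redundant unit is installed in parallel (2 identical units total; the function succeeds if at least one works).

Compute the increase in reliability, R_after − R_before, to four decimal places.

0.1527

R_before = 0.812
R_after = 1 − (1 − 0.812)^2 = 0.9647
ΔR = 0.9647 − 0.812 = 0.1527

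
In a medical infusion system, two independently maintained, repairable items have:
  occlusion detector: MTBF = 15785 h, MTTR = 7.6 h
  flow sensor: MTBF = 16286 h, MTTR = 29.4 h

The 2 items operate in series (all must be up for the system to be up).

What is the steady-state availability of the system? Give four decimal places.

A(occlusion detector) = MTBF/(MTBF+MTTR) = 15785/(15785+7.6) = 0.999519
A(flow sensor) = MTBF/(MTBF+MTTR) = 16286/(16286+29.4) = 0.998198
Series availability: 0.999519 × 0.998198 = 0.9977

0.9977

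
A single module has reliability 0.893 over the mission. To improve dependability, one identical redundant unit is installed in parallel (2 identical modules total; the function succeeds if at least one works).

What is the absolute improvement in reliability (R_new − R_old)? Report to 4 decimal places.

0.0956

R_before = 0.893
R_after = 1 − (1 − 0.893)^2 = 0.9886
ΔR = 0.9886 − 0.893 = 0.0956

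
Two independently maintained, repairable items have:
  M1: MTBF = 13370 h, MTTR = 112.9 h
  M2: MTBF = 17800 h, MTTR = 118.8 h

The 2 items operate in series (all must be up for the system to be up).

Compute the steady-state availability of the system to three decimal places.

A(M1) = MTBF/(MTBF+MTTR) = 13370/(13370+112.9) = 0.991626
A(M2) = MTBF/(MTBF+MTTR) = 17800/(17800+118.8) = 0.993370
Series availability: 0.991626 × 0.993370 = 0.985

0.985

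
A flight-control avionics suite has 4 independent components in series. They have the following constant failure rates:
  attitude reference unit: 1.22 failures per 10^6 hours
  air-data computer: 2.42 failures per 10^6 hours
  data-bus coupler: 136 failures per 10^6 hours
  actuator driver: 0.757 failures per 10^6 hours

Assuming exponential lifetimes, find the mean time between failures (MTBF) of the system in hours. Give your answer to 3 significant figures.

Series of exponential components: λ_sys = Σ λ_i
λ_sys = 0.00000122 + 0.00000242 + 0.000136 + 0.000000757 = 1.4040e-04 /h
MTBF = 1 / λ_sys = 7120 h

7120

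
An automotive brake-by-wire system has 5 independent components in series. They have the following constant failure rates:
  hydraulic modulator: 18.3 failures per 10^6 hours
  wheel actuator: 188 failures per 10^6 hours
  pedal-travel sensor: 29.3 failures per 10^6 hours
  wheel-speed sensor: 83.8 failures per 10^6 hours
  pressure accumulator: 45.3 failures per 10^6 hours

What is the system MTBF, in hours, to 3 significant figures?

Series of exponential components: λ_sys = Σ λ_i
λ_sys = 0.0000183 + 0.000188 + 0.0000293 + 0.0000838 + 0.0000453 = 3.6470e-04 /h
MTBF = 1 / λ_sys = 2740 h

2740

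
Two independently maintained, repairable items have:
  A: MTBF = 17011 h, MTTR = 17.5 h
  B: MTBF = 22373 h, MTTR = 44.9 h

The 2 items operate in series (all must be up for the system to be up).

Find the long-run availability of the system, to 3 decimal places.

0.997

A(A) = MTBF/(MTBF+MTTR) = 17011/(17011+17.5) = 0.998972
A(B) = MTBF/(MTBF+MTTR) = 22373/(22373+44.9) = 0.997997
Series availability: 0.998972 × 0.997997 = 0.997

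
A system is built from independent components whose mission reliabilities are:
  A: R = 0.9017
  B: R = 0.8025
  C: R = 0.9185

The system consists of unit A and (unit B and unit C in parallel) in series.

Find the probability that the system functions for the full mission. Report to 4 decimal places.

Parallel (B and C): 1 − (1 − 0.802500)(1 − 0.918500) = 0.983904
Series (A and [0.983904]): 0.901700 × 0.983904 = 0.8872

0.8872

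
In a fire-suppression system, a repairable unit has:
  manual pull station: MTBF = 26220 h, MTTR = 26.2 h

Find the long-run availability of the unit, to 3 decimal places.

0.999

A(manual pull station) = MTBF/(MTBF+MTTR) = 26220/(26220+26.2) = 0.999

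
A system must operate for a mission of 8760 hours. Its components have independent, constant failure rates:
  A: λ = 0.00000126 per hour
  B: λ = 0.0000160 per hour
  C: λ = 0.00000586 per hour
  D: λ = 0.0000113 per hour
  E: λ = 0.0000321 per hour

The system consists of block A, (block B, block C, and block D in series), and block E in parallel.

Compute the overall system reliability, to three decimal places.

0.999

R(A) = exp(−0.00000126 × 8760) = 0.98902
R(B) = exp(−0.0000160 × 8760) = 0.86922
R(C) = exp(−0.00000586 × 8760) = 0.94996
R(D) = exp(−0.0000113 × 8760) = 0.90575
R(E) = exp(−0.0000321 × 8760) = 0.75488
Series (B, C, and D): 0.86922 × 0.94996 × 0.90575 = 0.74790
Parallel (A, [0.74790], and E): 1 − (1 − 0.98902)(1 − 0.74790)(1 − 0.75488) = 0.999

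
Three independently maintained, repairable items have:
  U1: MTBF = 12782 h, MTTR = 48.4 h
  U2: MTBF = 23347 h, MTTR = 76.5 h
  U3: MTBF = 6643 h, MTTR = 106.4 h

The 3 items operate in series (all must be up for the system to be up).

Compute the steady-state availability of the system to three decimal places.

A(U1) = MTBF/(MTBF+MTTR) = 12782/(12782+48.4) = 0.996228
A(U2) = MTBF/(MTBF+MTTR) = 23347/(23347+76.5) = 0.996734
A(U3) = MTBF/(MTBF+MTTR) = 6643/(6643+106.4) = 0.984236
Series availability: 0.996228 × 0.996734 × 0.984236 = 0.977

0.977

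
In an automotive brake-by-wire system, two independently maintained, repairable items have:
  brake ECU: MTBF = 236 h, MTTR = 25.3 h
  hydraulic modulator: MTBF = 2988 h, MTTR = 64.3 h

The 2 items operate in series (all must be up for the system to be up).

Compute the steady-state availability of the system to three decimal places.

0.884

A(brake ECU) = MTBF/(MTBF+MTTR) = 236/(236+25.3) = 0.903176
A(hydraulic modulator) = MTBF/(MTBF+MTTR) = 2988/(2988+64.3) = 0.978934
Series availability: 0.903176 × 0.978934 = 0.884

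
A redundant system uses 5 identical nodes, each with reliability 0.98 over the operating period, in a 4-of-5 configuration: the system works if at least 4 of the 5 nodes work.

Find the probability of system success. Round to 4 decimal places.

0.9962

R = Σ_{i=4}^{5} C(5,i) p^i (1−p)^{5−i} with p = 0.98
C(5,4)·0.98^4·0.02^1 = 0.092237
C(5,5)·0.98^5·0.02^0 = 0.903921
Sum = 0.9962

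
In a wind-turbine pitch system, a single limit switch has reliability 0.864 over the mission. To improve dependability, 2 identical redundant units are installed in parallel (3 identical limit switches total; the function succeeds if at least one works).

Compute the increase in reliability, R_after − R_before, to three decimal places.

0.133

R_before = 0.864
R_after = 1 − (1 − 0.864)^3 = 0.997
ΔR = 0.997 − 0.864 = 0.133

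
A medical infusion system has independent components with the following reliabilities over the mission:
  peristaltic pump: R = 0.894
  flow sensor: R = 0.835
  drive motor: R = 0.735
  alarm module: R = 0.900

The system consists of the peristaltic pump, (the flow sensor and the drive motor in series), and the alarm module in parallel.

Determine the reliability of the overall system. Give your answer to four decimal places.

Series (flow sensor and drive motor): 0.835000 × 0.735000 = 0.613725
Parallel (peristaltic pump, [0.613725], and alarm module): 1 − (1 − 0.894000)(1 − 0.613725)(1 − 0.900000) = 0.9959

0.9959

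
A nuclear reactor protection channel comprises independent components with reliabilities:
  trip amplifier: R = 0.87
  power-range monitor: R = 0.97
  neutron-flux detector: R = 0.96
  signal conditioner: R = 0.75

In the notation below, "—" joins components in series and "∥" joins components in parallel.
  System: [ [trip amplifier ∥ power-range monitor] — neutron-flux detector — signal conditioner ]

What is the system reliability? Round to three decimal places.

Parallel (trip amplifier and power-range monitor): 1 − (1 − 0.87000)(1 − 0.97000) = 0.99610
Series ([0.99610], neutron-flux detector, and signal conditioner): 0.99610 × 0.96000 × 0.75000 = 0.717

0.717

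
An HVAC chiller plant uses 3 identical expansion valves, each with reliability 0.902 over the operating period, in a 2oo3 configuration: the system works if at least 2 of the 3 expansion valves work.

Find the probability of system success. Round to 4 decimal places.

R = Σ_{i=2}^{3} C(3,i) p^i (1−p)^{3−i} with p = 0.902
C(3,2)·0.902^2·0.098^1 = 0.239200
C(3,3)·0.902^3·0.098^0 = 0.733871
Sum = 0.9731

0.9731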